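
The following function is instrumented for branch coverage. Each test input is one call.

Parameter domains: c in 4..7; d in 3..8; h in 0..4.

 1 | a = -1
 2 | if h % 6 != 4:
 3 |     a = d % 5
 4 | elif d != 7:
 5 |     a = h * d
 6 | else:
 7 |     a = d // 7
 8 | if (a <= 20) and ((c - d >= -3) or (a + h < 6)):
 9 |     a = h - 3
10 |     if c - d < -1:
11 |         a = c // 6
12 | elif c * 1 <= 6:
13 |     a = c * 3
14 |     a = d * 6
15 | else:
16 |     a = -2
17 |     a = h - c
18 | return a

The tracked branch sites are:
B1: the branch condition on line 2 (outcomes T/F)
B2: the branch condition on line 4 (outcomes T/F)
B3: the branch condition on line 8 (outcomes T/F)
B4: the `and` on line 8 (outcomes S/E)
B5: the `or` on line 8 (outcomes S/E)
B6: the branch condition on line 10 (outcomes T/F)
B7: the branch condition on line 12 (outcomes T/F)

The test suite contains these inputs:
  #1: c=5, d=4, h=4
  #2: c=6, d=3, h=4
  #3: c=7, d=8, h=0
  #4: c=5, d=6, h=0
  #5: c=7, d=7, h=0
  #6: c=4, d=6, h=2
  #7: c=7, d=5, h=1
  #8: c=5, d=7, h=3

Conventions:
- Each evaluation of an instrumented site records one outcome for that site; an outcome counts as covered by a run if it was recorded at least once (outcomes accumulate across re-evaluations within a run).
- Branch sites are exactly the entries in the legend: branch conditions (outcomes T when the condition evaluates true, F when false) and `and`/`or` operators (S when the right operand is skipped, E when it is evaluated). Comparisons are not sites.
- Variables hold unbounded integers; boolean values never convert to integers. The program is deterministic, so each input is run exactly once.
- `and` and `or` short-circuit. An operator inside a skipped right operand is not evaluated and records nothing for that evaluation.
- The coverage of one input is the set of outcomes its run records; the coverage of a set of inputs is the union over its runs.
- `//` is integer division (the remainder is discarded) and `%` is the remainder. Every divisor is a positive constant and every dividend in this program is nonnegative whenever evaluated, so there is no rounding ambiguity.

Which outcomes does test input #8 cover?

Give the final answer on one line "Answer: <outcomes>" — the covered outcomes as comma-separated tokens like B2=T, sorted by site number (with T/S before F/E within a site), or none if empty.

Simulating input #8 (c=5, d=7, h=3) step by step:
  B1->T, B4->E, B5->S, B3->T, B6->T
as a set, this run covers: B1=T, B3=T, B4=E, B5=S, B6=T

Answer: B1=T, B3=T, B4=E, B5=S, B6=T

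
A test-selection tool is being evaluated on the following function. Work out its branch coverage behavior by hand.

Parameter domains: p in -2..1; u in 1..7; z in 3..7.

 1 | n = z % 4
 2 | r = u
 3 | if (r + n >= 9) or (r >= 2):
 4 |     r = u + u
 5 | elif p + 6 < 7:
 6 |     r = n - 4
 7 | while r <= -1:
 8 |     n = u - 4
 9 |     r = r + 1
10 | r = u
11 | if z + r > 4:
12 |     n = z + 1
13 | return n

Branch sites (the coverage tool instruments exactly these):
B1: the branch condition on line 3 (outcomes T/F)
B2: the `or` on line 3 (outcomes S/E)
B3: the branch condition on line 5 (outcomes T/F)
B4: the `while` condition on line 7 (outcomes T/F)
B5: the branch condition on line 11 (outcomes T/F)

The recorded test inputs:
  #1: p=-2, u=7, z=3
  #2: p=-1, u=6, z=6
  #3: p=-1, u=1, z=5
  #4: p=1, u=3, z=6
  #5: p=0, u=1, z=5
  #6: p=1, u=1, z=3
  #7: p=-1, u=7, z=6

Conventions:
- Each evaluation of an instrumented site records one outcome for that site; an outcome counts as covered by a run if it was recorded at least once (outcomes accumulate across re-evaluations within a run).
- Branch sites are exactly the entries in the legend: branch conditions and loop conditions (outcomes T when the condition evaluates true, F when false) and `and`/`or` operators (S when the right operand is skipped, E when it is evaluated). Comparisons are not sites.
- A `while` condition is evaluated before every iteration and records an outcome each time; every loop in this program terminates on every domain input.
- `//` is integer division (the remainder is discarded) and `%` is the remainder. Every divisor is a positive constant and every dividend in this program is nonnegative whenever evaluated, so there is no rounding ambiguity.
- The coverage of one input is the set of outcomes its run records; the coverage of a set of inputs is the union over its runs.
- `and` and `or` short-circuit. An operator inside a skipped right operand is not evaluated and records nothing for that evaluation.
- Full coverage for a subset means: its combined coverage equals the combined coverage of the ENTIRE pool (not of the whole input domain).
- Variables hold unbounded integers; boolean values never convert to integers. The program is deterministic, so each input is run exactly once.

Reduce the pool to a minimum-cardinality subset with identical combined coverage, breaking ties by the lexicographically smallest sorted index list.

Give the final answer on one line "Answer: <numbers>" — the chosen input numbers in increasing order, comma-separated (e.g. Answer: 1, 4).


#1 (p=-2, u=7, z=3) -> covered: B1=T, B2=S, B4=F, B5=T
#2 (p=-1, u=6, z=6) -> covered: B1=T, B2=E, B4=F, B5=T
#3 (p=-1, u=1, z=5) -> covered: B1=F, B2=E, B3=T, B4=T, B4=F, B5=T
#4 (p=1, u=3, z=6) -> covered: B1=T, B2=E, B4=F, B5=T
#5 (p=0, u=1, z=5) -> covered: B1=F, B2=E, B3=T, B4=T, B4=F, B5=T
#6 (p=1, u=1, z=3) -> covered: B1=F, B2=E, B3=F, B4=F, B5=F
#7 (p=-1, u=7, z=6) -> covered: B1=T, B2=S, B4=F, B5=T
the full pool covers 10 outcomes: B1=T, B1=F, B2=S, B2=E, B3=T, B3=F, B4=T, B4=F, B5=T, B5=F
size 1 is not enough: best union over all size-1 subsets is 6/10
size 2 is not enough: best union over all size-2 subsets is 8/10
at size 3, {1, 3, 6} reaches all 10 outcomes; every lexicographically earlier size-3 subset fails
Answer: 1, 3, 6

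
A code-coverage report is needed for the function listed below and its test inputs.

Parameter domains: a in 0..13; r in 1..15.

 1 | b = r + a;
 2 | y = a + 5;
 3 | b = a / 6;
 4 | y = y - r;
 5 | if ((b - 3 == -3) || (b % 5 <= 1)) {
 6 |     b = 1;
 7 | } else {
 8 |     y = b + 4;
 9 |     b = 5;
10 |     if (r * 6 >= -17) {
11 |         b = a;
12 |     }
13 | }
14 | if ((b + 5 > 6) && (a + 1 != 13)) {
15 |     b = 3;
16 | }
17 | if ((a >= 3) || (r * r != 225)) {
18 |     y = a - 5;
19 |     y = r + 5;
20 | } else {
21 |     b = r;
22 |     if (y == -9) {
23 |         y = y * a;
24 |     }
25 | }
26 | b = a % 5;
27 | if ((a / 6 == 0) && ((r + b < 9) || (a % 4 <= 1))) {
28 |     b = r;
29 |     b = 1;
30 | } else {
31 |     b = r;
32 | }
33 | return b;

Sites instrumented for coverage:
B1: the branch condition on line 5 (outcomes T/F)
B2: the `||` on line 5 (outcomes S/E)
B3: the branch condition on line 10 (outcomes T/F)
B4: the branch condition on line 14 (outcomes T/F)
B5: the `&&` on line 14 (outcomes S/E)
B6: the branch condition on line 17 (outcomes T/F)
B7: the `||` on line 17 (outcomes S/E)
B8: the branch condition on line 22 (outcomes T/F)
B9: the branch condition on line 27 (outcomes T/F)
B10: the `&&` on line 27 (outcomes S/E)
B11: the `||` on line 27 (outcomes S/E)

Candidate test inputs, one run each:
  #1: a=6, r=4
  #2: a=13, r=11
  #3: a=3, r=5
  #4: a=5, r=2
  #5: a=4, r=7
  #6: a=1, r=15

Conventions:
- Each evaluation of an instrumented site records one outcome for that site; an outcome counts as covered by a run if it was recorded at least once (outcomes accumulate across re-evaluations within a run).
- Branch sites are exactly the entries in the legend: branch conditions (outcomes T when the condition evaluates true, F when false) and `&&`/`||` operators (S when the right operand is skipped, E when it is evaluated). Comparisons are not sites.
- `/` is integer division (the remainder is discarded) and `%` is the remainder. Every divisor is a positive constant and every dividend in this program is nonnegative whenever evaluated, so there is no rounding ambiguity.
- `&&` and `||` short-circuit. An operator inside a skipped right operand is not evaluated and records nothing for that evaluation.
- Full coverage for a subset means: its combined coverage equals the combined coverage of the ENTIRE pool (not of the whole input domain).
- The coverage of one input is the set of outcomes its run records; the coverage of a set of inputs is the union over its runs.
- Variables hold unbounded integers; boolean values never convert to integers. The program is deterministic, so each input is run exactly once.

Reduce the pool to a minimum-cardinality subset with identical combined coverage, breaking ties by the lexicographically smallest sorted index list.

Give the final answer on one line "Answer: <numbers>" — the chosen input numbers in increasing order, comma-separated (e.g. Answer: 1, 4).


input #1 (a=6, r=4): events B2->E, B1->T, B5->S, B4->F, B7->S, B6->T, B10->S, B9->F; covers B1=T, B2=E, B4=F, B5=S, B6=T, B7=S, B9=F, B10=S
input #2 (a=13, r=11): events B2->E, B1->F, B3->T, B5->E, B4->T, B7->S, B6->T, B10->S, B9->F; covers B1=F, B2=E, B3=T, B4=T, B5=E, B6=T, B7=S, B9=F, B10=S
input #3 (a=3, r=5): events B2->S, B1->T, B5->S, B4->F, B7->S, B6->T, B10->E, B11->S, B9->T; covers B1=T, B2=S, B4=F, B5=S, B6=T, B7=S, B9=T, B10=E, B11=S
input #4 (a=5, r=2): events B2->S, B1->T, B5->S, B4->F, B7->S, B6->T, B10->E, B11->S, B9->T; covers B1=T, B2=S, B4=F, B5=S, B6=T, B7=S, B9=T, B10=E, B11=S
input #5 (a=4, r=7): events B2->S, B1->T, B5->S, B4->F, B7->S, B6->T, B10->E, B11->E, B9->T; covers B1=T, B2=S, B4=F, B5=S, B6=T, B7=S, B9=T, B10=E, B11=E
input #6 (a=1, r=15): events B2->S, B1->T, B5->S, B4->F, B7->E, B6->F, B8->T, B10->E, B11->E, B9->T; covers B1=T, B2=S, B4=F, B5=S, B6=F, B7=E, B8=T, B9=T, B10=E, B11=E
pool-wide coverage (20 outcomes): B1=T, B1=F, B2=S, B2=E, B3=T, B4=T, B4=F, B5=S, B5=E, B6=T, B6=F, B7=S, B7=E, B8=T, B9=T, B9=F, B10=S, B10=E, B11=S, B11=E
no size-1 subset reaches all 20 outcomes (best union: 10/20)
no size-2 subset reaches all 20 outcomes (best union: 19/20)
the canonical winner is {2, 3, 6}: size 3, full 20-outcome coverage, earliest index list among size-3 covers
Answer: 2, 3, 6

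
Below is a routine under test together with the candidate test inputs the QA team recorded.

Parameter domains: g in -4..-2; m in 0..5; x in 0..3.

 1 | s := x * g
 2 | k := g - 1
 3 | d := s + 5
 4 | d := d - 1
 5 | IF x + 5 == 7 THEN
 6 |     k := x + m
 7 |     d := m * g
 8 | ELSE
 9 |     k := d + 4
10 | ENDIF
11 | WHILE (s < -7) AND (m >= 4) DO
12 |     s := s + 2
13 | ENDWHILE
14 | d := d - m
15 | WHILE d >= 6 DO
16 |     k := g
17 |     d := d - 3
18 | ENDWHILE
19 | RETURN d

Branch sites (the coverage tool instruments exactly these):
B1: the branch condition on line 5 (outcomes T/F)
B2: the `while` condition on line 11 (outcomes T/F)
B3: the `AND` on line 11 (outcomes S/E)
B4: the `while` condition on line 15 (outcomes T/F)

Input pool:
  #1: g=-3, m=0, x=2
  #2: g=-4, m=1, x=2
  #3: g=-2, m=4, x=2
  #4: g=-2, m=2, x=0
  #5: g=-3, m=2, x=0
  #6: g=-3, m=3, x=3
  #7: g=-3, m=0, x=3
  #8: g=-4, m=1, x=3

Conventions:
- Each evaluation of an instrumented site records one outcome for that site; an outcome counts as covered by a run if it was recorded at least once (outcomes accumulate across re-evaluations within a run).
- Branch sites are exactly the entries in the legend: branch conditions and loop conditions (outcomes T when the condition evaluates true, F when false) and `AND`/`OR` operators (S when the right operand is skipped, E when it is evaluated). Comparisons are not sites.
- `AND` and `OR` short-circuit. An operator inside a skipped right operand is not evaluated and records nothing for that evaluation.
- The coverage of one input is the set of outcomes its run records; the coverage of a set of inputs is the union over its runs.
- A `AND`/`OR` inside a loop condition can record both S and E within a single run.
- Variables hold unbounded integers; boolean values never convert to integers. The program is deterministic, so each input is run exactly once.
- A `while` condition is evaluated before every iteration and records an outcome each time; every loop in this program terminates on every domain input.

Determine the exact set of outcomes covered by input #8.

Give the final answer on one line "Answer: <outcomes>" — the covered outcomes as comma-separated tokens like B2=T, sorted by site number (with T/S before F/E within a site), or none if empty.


Simulating input #8 (g=-4, m=1, x=3) step by step:
  B1->F, B3->E, B2->F, B4->F
as a set, this run covers: B1=F, B2=F, B3=E, B4=F
Answer: B1=F, B2=F, B3=E, B4=F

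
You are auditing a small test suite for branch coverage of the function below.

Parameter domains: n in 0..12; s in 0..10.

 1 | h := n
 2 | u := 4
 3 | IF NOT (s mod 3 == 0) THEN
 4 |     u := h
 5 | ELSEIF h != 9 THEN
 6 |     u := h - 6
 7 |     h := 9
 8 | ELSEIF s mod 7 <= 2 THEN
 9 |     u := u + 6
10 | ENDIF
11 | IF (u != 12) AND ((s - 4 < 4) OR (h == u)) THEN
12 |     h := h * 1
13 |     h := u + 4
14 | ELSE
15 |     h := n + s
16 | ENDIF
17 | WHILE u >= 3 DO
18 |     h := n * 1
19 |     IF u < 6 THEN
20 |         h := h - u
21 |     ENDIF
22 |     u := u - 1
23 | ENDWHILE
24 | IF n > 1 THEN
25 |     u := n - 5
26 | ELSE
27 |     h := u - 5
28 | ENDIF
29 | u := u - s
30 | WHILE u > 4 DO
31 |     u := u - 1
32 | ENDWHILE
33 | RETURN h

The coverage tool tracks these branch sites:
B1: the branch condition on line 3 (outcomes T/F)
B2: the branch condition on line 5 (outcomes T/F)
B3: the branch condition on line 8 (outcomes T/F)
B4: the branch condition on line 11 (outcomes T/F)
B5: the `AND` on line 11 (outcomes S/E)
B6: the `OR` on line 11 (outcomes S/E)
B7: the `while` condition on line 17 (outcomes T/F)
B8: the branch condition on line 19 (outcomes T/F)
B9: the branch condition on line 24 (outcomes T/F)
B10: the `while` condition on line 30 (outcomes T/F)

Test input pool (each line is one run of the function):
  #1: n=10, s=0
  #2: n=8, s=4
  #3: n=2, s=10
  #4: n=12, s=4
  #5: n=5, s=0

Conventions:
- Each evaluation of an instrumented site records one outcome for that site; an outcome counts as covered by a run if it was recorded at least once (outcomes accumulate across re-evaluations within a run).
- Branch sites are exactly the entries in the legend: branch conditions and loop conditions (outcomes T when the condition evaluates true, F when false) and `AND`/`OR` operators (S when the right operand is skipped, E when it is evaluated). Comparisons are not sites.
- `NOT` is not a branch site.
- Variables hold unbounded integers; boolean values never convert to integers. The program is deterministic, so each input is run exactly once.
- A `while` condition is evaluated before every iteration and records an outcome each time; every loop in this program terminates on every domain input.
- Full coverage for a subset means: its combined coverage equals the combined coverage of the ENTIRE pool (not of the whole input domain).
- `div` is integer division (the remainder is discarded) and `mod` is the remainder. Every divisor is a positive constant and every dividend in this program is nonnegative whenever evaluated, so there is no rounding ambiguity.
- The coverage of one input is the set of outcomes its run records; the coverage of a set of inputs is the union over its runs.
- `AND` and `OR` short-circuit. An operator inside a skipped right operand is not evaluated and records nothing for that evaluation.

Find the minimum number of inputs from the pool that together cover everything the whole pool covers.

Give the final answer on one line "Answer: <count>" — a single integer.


#1 (n=10, s=0) -> covered: B1=F, B2=T, B4=T, B5=E, B6=S, B7=T, B7=F, B8=T, B9=T, B10=T, B10=F
#2 (n=8, s=4) -> covered: B1=T, B4=T, B5=E, B6=S, B7=T, B7=F, B8=T, B8=F, B9=T, B10=F
#3 (n=2, s=10) -> covered: B1=T, B4=T, B5=E, B6=E, B7=F, B9=T, B10=F
#4 (n=12, s=4) -> covered: B1=T, B4=F, B5=S, B7=T, B7=F, B8=T, B8=F, B9=T, B10=F
#5 (n=5, s=0) -> covered: B1=F, B2=T, B4=T, B5=E, B6=S, B7=F, B9=T, B10=F
pool-wide coverage (16 outcomes): B1=T, B1=F, B2=T, B4=T, B4=F, B5=S, B5=E, B6=S, B6=E, B7=T, B7=F, B8=T, B8=F, B9=T, B10=T, B10=F
checked all size-1 subsets: none covers 16 outcomes (max 11/16)
checked all size-2 subsets: none covers 16 outcomes (max 15/16)
at size 3, {1, 3, 4} reaches all 16 outcomes; every lexicographically earlier size-3 subset fails
Answer: 3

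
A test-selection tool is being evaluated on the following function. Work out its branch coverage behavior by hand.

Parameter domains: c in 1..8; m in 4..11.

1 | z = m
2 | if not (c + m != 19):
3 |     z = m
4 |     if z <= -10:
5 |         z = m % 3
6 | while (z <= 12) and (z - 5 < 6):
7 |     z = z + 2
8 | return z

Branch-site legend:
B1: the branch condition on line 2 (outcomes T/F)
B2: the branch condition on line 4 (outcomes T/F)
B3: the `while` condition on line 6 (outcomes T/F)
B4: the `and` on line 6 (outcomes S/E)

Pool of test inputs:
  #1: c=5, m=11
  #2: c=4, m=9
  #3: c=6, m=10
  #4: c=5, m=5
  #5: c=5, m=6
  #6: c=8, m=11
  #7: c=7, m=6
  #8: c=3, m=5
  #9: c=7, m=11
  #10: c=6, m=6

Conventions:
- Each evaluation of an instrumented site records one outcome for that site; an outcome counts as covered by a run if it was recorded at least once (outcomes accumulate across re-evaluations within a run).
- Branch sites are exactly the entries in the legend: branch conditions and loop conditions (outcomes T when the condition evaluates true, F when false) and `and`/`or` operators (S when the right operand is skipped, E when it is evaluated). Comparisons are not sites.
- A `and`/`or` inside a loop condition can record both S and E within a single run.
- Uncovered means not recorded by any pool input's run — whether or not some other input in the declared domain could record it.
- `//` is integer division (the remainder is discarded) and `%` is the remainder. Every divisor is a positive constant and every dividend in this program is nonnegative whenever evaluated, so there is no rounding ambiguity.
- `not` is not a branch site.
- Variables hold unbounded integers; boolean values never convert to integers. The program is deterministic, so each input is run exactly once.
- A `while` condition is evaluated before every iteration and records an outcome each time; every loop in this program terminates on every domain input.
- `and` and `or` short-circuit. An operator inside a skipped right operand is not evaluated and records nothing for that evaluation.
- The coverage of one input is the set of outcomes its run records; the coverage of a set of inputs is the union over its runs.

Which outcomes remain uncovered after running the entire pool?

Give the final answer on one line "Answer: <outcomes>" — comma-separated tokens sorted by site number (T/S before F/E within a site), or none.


input #1 (c=5, m=11): events B1->F, B4->E, B3->F; covers B1=F, B3=F, B4=E
input #2 (c=4, m=9): events B1->F, B4->E, B3->T, B4->E, B3->F; covers B1=F, B3=T, B3=F, B4=E
input #3 (c=6, m=10): events B1->F, B4->E, B3->T, B4->E, B3->F; covers B1=F, B3=T, B3=F, B4=E
input #4 (c=5, m=5): events B1->F, B4->E, B3->T, B4->E, B3->T, B4->E, B3->T, B4->E, B3->F; covers B1=F, B3=T, B3=F, B4=E
input #5 (c=5, m=6): events B1->F, B4->E, B3->T, B4->E, B3->T, B4->E, B3->T, B4->E, B3->F; covers B1=F, B3=T, B3=F, B4=E
input #6 (c=8, m=11): events B1->T, B2->F, B4->E, B3->F; covers B1=T, B2=F, B3=F, B4=E
input #7 (c=7, m=6): events B1->F, B4->E, B3->T, B4->E, B3->T, B4->E, B3->T, B4->E, B3->F; covers B1=F, B3=T, B3=F, B4=E
input #8 (c=3, m=5): events B1->F, B4->E, B3->T, B4->E, B3->T, B4->E, B3->T, B4->E, B3->F; covers B1=F, B3=T, B3=F, B4=E
input #9 (c=7, m=11): events B1->F, B4->E, B3->F; covers B1=F, B3=F, B4=E
input #10 (c=6, m=6): events B1->F, B4->E, B3->T, B4->E, B3->T, B4->E, B3->T, B4->E, B3->F; covers B1=F, B3=T, B3=F, B4=E
union over the pool: B1=T, B1=F, B2=F, B3=T, B3=F, B4=E
uncovered (2 of 8): B2=T, B4=S
Answer: B2=T, B4=S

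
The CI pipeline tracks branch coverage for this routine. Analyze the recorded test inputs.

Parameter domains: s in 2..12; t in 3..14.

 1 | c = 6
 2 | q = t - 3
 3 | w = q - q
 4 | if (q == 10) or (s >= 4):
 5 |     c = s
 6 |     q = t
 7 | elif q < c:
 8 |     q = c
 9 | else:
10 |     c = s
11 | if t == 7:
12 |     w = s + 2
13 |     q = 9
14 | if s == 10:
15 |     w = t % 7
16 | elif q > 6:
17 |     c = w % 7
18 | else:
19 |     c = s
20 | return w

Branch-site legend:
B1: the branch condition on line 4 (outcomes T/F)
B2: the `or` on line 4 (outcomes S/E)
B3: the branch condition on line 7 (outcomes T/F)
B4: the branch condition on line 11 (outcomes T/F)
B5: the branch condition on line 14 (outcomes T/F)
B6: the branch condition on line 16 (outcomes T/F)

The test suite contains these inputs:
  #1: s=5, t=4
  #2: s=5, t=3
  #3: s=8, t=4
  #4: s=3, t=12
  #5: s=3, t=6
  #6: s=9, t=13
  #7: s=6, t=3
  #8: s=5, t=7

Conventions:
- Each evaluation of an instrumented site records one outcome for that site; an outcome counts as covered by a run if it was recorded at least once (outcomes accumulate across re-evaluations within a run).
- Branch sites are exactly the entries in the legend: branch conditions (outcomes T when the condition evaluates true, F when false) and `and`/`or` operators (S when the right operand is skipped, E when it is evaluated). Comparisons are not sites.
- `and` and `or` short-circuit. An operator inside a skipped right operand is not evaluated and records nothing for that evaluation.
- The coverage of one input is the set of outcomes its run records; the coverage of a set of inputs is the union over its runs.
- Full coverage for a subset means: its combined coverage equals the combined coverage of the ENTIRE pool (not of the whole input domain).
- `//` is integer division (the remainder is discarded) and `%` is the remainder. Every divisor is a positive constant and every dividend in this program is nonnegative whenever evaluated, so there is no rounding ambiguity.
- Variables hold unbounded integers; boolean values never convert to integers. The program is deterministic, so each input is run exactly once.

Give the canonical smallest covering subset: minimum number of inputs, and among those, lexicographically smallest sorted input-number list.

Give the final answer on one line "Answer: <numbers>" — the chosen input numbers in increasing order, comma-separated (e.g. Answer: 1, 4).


run #1 (s=5, t=4) runs B2->E, B1->T, B4->F, B5->F, B6->F; records B1=T, B2=E, B4=F, B5=F, B6=F
run #2 (s=5, t=3) runs B2->E, B1->T, B4->F, B5->F, B6->F; records B1=T, B2=E, B4=F, B5=F, B6=F
run #3 (s=8, t=4) runs B2->E, B1->T, B4->F, B5->F, B6->F; records B1=T, B2=E, B4=F, B5=F, B6=F
run #4 (s=3, t=12) runs B2->E, B1->F, B3->F, B4->F, B5->F, B6->T; records B1=F, B2=E, B3=F, B4=F, B5=F, B6=T
run #5 (s=3, t=6) runs B2->E, B1->F, B3->T, B4->F, B5->F, B6->F; records B1=F, B2=E, B3=T, B4=F, B5=F, B6=F
run #6 (s=9, t=13) runs B2->S, B1->T, B4->F, B5->F, B6->T; records B1=T, B2=S, B4=F, B5=F, B6=T
run #7 (s=6, t=3) runs B2->E, B1->T, B4->F, B5->F, B6->F; records B1=T, B2=E, B4=F, B5=F, B6=F
run #8 (s=5, t=7) runs B2->E, B1->T, B4->T, B5->F, B6->T; records B1=T, B2=E, B4=T, B5=F, B6=T
the full pool covers 11 outcomes: B1=T, B1=F, B2=S, B2=E, B3=T, B3=F, B4=T, B4=F, B5=F, B6=T, B6=F
no size-1 subset reaches all 11 outcomes (best union: 6/11)
no size-2 subset reaches all 11 outcomes (best union: 9/11)
no size-3 subset reaches all 11 outcomes (best union: 10/11)
the canonical winner is {4, 5, 6, 8}: size 4, full 11-outcome coverage, earliest index list among size-4 covers
Answer: 4, 5, 6, 8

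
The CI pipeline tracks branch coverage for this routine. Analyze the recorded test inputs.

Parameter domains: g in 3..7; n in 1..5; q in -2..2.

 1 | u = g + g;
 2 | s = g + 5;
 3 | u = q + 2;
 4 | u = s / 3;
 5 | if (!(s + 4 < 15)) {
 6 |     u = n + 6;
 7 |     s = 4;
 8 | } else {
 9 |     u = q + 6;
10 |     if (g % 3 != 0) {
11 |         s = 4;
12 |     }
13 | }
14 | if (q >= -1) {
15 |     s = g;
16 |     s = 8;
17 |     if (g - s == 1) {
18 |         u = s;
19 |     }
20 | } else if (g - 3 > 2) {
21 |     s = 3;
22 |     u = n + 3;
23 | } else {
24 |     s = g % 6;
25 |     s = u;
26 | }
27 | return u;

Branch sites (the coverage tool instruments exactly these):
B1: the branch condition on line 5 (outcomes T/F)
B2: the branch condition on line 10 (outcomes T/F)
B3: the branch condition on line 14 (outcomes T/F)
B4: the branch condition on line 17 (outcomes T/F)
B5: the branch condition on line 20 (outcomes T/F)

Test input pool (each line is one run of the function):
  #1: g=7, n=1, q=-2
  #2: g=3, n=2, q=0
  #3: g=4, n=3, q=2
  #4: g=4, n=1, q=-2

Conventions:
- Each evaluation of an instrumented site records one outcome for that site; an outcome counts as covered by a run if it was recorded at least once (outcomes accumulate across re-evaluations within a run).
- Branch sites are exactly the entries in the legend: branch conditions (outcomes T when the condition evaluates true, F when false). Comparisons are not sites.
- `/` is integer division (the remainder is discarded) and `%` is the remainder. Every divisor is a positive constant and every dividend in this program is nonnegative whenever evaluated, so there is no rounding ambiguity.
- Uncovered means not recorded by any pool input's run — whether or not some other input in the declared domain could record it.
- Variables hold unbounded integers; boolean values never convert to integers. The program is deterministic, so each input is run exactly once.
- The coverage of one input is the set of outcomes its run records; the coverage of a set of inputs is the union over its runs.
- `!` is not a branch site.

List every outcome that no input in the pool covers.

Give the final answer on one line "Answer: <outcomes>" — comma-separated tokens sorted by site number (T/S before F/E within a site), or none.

input #1 (g=7, n=1, q=-2): events B1->T, B3->F, B5->T; covers B1=T, B3=F, B5=T
input #2 (g=3, n=2, q=0): events B1->F, B2->F, B3->T, B4->F; covers B1=F, B2=F, B3=T, B4=F
input #3 (g=4, n=3, q=2): events B1->F, B2->T, B3->T, B4->F; covers B1=F, B2=T, B3=T, B4=F
input #4 (g=4, n=1, q=-2): events B1->F, B2->T, B3->F, B5->F; covers B1=F, B2=T, B3=F, B5=F
union over the pool: B1=T, B1=F, B2=T, B2=F, B3=T, B3=F, B4=F, B5=T, B5=F
uncovered (1 of 10): B4=T

Answer: B4=T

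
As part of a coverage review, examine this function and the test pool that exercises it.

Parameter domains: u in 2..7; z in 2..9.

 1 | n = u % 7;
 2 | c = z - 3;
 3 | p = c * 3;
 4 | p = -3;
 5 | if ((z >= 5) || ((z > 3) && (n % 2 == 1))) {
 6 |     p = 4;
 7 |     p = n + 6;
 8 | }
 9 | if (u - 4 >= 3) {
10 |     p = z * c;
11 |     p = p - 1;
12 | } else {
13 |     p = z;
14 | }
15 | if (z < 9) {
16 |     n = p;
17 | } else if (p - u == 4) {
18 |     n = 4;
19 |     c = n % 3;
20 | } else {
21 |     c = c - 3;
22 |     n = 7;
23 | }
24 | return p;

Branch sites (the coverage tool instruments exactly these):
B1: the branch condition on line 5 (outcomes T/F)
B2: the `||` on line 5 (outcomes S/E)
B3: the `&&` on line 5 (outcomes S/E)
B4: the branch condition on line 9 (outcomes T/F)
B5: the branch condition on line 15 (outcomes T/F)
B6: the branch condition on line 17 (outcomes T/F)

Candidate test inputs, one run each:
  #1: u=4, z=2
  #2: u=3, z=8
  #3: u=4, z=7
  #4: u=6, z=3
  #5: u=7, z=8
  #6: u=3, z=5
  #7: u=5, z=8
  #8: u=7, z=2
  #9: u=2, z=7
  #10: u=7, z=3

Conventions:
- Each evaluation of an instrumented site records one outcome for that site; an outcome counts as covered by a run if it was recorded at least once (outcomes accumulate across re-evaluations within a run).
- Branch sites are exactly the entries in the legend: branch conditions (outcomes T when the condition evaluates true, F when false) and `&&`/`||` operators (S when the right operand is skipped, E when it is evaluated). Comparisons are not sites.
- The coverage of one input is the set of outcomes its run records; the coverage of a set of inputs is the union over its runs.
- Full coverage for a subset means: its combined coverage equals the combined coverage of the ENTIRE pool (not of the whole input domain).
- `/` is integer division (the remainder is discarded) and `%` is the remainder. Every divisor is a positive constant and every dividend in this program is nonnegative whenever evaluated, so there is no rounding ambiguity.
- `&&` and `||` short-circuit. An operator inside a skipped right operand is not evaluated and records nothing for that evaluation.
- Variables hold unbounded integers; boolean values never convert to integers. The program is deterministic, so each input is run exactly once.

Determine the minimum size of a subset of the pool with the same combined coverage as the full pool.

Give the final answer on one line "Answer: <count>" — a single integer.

input #1, u=4, z=2: events B2->E, B3->S, B1->F, B4->F, B5->T; outcomes B1=F, B2=E, B3=S, B4=F, B5=T
input #2, u=3, z=8: events B2->S, B1->T, B4->F, B5->T; outcomes B1=T, B2=S, B4=F, B5=T
input #3, u=4, z=7: events B2->S, B1->T, B4->F, B5->T; outcomes B1=T, B2=S, B4=F, B5=T
input #4, u=6, z=3: events B2->E, B3->S, B1->F, B4->F, B5->T; outcomes B1=F, B2=E, B3=S, B4=F, B5=T
input #5, u=7, z=8: events B2->S, B1->T, B4->T, B5->T; outcomes B1=T, B2=S, B4=T, B5=T
input #6, u=3, z=5: events B2->S, B1->T, B4->F, B5->T; outcomes B1=T, B2=S, B4=F, B5=T
input #7, u=5, z=8: events B2->S, B1->T, B4->F, B5->T; outcomes B1=T, B2=S, B4=F, B5=T
input #8, u=7, z=2: events B2->E, B3->S, B1->F, B4->T, B5->T; outcomes B1=F, B2=E, B3=S, B4=T, B5=T
input #9, u=2, z=7: events B2->S, B1->T, B4->F, B5->T; outcomes B1=T, B2=S, B4=F, B5=T
input #10, u=7, z=3: events B2->E, B3->S, B1->F, B4->T, B5->T; outcomes B1=F, B2=E, B3=S, B4=T, B5=T
together the pool reaches 8 outcomes: B1=T, B1=F, B2=S, B2=E, B3=S, B4=T, B4=F, B5=T
size 1 is not enough: best union over all size-1 subsets is 5/8
at size 2, {1, 5} reaches all 8 outcomes; every lexicographically earlier size-2 subset fails

Answer: 2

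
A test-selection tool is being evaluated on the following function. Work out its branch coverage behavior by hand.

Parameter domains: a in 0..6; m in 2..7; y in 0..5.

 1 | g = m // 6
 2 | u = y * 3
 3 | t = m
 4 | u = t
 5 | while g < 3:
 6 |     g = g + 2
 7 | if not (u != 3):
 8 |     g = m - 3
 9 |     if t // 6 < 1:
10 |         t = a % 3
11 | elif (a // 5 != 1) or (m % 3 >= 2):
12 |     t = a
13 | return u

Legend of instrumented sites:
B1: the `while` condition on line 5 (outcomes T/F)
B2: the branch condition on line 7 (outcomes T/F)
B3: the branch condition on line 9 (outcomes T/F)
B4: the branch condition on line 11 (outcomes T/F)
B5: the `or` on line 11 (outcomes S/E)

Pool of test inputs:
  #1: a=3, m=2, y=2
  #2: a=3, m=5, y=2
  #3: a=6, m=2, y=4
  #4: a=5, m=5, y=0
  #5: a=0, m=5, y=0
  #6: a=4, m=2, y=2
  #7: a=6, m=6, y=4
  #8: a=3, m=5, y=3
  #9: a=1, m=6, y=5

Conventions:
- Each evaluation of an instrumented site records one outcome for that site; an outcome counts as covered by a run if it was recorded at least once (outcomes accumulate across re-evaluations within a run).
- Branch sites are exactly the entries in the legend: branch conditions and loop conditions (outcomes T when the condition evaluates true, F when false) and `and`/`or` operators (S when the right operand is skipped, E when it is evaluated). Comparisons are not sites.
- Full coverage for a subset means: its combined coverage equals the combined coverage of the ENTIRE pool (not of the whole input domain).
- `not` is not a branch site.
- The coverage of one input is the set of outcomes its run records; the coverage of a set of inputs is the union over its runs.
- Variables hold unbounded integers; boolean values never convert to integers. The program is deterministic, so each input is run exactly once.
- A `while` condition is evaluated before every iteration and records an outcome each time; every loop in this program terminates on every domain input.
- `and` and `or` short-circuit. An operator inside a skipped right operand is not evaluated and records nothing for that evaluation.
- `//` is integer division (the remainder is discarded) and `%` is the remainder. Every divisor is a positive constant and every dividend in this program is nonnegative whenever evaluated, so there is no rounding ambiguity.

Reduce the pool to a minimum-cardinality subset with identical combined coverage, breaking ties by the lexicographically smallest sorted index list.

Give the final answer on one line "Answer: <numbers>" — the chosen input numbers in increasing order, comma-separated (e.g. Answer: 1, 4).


#1 (a=3, m=2, y=2) -> B1->T, B1->T, B1->F, B2->F, B5->S, B4->T; covered: B1=T, B1=F, B2=F, B4=T, B5=S
#2 (a=3, m=5, y=2) -> B1->T, B1->T, B1->F, B2->F, B5->S, B4->T; covered: B1=T, B1=F, B2=F, B4=T, B5=S
#3 (a=6, m=2, y=4) -> B1->T, B1->T, B1->F, B2->F, B5->E, B4->T; covered: B1=T, B1=F, B2=F, B4=T, B5=E
#4 (a=5, m=5, y=0) -> B1->T, B1->T, B1->F, B2->F, B5->E, B4->T; covered: B1=T, B1=F, B2=F, B4=T, B5=E
#5 (a=0, m=5, y=0) -> B1->T, B1->T, B1->F, B2->F, B5->S, B4->T; covered: B1=T, B1=F, B2=F, B4=T, B5=S
#6 (a=4, m=2, y=2) -> B1->T, B1->T, B1->F, B2->F, B5->S, B4->T; covered: B1=T, B1=F, B2=F, B4=T, B5=S
#7 (a=6, m=6, y=4) -> B1->T, B1->F, B2->F, B5->E, B4->F; covered: B1=T, B1=F, B2=F, B4=F, B5=E
#8 (a=3, m=5, y=3) -> B1->T, B1->T, B1->F, B2->F, B5->S, B4->T; covered: B1=T, B1=F, B2=F, B4=T, B5=S
#9 (a=1, m=6, y=5) -> B1->T, B1->F, B2->F, B5->S, B4->T; covered: B1=T, B1=F, B2=F, B4=T, B5=S
the full pool covers 7 outcomes: B1=T, B1=F, B2=F, B4=T, B4=F, B5=S, B5=E
every size-1 subset falls short of the 7 outcomes (best: 5/7)
size 2: inputs {1, 7} cover all 7 outcomes, and no lexicographically smaller subset of this size does
Answer: 1, 7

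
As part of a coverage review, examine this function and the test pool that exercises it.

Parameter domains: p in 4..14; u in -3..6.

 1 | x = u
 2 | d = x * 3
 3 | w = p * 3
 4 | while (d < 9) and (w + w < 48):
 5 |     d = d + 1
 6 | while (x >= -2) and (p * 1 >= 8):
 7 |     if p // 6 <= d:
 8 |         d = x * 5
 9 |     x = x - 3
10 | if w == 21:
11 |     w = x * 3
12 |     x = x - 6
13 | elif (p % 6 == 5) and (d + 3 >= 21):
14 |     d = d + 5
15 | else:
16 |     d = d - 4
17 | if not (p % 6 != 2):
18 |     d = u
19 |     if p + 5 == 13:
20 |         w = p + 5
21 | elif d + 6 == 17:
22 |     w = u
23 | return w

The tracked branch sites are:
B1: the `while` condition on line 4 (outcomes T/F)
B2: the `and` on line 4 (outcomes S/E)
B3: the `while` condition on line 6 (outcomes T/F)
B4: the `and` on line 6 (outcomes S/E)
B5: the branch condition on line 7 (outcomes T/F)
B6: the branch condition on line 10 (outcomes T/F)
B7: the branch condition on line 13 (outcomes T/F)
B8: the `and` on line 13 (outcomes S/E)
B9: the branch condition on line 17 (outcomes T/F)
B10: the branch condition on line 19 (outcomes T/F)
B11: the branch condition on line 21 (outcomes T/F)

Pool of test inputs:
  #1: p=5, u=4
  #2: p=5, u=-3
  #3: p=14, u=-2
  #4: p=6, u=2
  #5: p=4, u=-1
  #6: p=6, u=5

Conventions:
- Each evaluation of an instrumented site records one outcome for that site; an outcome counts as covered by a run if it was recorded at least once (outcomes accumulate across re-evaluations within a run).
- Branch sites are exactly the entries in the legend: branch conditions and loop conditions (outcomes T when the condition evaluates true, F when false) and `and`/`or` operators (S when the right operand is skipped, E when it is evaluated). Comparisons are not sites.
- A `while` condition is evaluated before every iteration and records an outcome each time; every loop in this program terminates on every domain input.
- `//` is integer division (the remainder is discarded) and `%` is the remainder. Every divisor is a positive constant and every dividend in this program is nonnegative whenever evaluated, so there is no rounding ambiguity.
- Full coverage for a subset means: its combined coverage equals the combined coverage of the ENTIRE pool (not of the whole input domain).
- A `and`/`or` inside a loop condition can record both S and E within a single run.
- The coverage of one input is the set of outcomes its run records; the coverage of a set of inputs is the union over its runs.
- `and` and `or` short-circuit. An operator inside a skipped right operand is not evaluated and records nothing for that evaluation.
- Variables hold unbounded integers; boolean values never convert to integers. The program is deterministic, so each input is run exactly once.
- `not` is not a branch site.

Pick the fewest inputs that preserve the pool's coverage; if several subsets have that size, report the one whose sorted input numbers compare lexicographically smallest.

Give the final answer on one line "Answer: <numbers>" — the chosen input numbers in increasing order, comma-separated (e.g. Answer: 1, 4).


input #1 (p=5, u=4): events B2->S, B1->F, B4->E, B3->F, B6->F, B8->E, B7->F, B9->F, B11->F; covers B1=F, B2=S, B3=F, B4=E, B6=F, B7=F, B8=E, B9=F, B11=F
input #2 (p=5, u=-3): events B2->E, B1->T, B2->E, B1->T, B2->E, B1->T, B2->E, B1->T, B2->E, B1->T, B2->E, B1->T, B2->E, B1->T, ...; covers B1=T, B1=F, B2=S, B2=E, B3=F, B4=S, B6=F, B7=F, B8=E, B9=F, B11=F
input #3 (p=14, u=-2): events B2->E, B1->F, B4->E, B3->T, B5->F, B4->S, B3->F, B6->F, B8->S, B7->F, B9->T, B10->F; covers B1=F, B2=E, B3=T, B3=F, B4=S, B4=E, B5=F, B6=F, B7=F, B8=S, B9=T, B10=F
input #4 (p=6, u=2): events B2->E, B1->T, B2->E, B1->T, B2->E, B1->T, B2->S, B1->F, B4->E, B3->F, B6->F, B8->S, B7->F, B9->F, ...; covers B1=T, B1=F, B2=S, B2=E, B3=F, B4=E, B6=F, B7=F, B8=S, B9=F, B11=F
input #5 (p=4, u=-1): events B2->E, B1->T, B2->E, B1->T, B2->E, B1->T, B2->E, B1->T, B2->E, B1->T, B2->E, B1->T, B2->E, B1->T, ...; covers B1=T, B1=F, B2=S, B2=E, B3=F, B4=E, B6=F, B7=F, B8=S, B9=F, B11=F
input #6 (p=6, u=5): events B2->S, B1->F, B4->E, B3->F, B6->F, B8->S, B7->F, B9->F, B11->T; covers B1=F, B2=S, B3=F, B4=E, B6=F, B7=F, B8=S, B9=F, B11=T
together the pool reaches 18 outcomes: B1=T, B1=F, B2=S, B2=E, B3=T, B3=F, B4=S, B4=E, B5=F, B6=F, B7=F, B8=S, B8=E, B9=T, B9=F, B10=F, B11=T, B11=F
every size-1 subset falls short of the 18 outcomes (best: 12/18)
every size-2 subset falls short of the 18 outcomes (best: 17/18)
at size 3, {2, 3, 6} reaches all 18 outcomes; every lexicographically earlier size-3 subset fails
Answer: 2, 3, 6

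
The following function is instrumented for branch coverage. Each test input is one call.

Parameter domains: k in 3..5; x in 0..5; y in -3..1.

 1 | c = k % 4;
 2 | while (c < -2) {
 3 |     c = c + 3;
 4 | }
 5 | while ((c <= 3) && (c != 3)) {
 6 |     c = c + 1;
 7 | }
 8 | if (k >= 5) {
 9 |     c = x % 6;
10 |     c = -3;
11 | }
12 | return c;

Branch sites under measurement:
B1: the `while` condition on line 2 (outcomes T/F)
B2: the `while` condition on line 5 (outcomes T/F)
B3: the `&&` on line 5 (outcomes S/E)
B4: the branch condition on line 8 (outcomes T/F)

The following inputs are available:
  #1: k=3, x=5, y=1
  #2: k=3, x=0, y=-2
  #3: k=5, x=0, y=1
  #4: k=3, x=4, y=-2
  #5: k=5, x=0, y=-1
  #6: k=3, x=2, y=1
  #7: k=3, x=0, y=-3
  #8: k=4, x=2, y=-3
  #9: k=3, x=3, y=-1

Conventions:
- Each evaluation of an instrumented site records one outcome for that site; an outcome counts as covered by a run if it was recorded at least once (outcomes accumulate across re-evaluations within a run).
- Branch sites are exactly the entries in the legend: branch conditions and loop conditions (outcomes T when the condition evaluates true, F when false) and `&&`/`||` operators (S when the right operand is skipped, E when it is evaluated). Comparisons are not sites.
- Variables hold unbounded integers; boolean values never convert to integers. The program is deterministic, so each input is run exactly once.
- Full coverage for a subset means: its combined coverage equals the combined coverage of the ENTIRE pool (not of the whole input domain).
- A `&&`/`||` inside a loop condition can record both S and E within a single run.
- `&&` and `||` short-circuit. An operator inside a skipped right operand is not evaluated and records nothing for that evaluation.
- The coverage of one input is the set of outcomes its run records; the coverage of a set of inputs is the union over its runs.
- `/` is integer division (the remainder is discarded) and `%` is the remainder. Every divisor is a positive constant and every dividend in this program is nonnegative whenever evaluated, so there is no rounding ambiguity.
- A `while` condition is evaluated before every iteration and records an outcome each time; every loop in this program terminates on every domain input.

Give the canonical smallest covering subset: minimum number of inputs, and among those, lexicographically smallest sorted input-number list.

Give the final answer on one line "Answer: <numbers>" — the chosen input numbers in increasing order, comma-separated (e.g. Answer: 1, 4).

#1 (k=3, x=5, y=1) -> B1->F, B3->E, B2->F, B4->F; covered: B1=F, B2=F, B3=E, B4=F
#2 (k=3, x=0, y=-2) -> B1->F, B3->E, B2->F, B4->F; covered: B1=F, B2=F, B3=E, B4=F
#3 (k=5, x=0, y=1) -> B1->F, B3->E, B2->T, B3->E, B2->T, B3->E, B2->F, B4->T; covered: B1=F, B2=T, B2=F, B3=E, B4=T
#4 (k=3, x=4, y=-2) -> B1->F, B3->E, B2->F, B4->F; covered: B1=F, B2=F, B3=E, B4=F
#5 (k=5, x=0, y=-1) -> B1->F, B3->E, B2->T, B3->E, B2->T, B3->E, B2->F, B4->T; covered: B1=F, B2=T, B2=F, B3=E, B4=T
#6 (k=3, x=2, y=1) -> B1->F, B3->E, B2->F, B4->F; covered: B1=F, B2=F, B3=E, B4=F
#7 (k=3, x=0, y=-3) -> B1->F, B3->E, B2->F, B4->F; covered: B1=F, B2=F, B3=E, B4=F
#8 (k=4, x=2, y=-3) -> B1->F, B3->E, B2->T, B3->E, B2->T, B3->E, B2->T, B3->E, B2->F, B4->F; covered: B1=F, B2=T, B2=F, B3=E, B4=F
#9 (k=3, x=3, y=-1) -> B1->F, B3->E, B2->F, B4->F; covered: B1=F, B2=F, B3=E, B4=F
the full pool covers 6 outcomes: B1=F, B2=T, B2=F, B3=E, B4=T, B4=F
no size-1 subset reaches all 6 outcomes (best union: 5/6)
the canonical winner is {1, 3}: size 2, full 6-outcome coverage, earliest index list among size-2 covers

Answer: 1, 3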